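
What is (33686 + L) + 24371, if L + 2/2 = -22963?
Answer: 35093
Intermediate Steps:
L = -22964 (L = -1 - 22963 = -22964)
(33686 + L) + 24371 = (33686 - 22964) + 24371 = 10722 + 24371 = 35093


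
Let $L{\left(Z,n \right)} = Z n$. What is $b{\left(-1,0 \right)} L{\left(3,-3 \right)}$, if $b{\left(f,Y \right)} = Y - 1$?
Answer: $9$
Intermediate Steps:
$b{\left(f,Y \right)} = -1 + Y$
$b{\left(-1,0 \right)} L{\left(3,-3 \right)} = \left(-1 + 0\right) 3 \left(-3\right) = \left(-1\right) \left(-9\right) = 9$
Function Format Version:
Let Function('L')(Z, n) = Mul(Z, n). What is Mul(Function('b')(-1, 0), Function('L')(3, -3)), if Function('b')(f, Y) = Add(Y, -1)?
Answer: 9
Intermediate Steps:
Function('b')(f, Y) = Add(-1, Y)
Mul(Function('b')(-1, 0), Function('L')(3, -3)) = Mul(Add(-1, 0), Mul(3, -3)) = Mul(-1, -9) = 9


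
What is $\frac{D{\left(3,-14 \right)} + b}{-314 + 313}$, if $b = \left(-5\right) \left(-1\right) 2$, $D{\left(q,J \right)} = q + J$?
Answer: $1$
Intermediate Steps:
$D{\left(q,J \right)} = J + q$
$b = 10$ ($b = 5 \cdot 2 = 10$)
$\frac{D{\left(3,-14 \right)} + b}{-314 + 313} = \frac{\left(-14 + 3\right) + 10}{-314 + 313} = \frac{-11 + 10}{-1} = \left(-1\right) \left(-1\right) = 1$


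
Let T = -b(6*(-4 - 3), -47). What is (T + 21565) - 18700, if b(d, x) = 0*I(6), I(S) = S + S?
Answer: 2865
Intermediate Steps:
I(S) = 2*S
b(d, x) = 0 (b(d, x) = 0*(2*6) = 0*12 = 0)
T = 0 (T = -1*0 = 0)
(T + 21565) - 18700 = (0 + 21565) - 18700 = 21565 - 18700 = 2865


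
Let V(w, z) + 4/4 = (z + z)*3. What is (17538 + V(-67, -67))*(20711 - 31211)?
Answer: -179917500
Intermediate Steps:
V(w, z) = -1 + 6*z (V(w, z) = -1 + (z + z)*3 = -1 + (2*z)*3 = -1 + 6*z)
(17538 + V(-67, -67))*(20711 - 31211) = (17538 + (-1 + 6*(-67)))*(20711 - 31211) = (17538 + (-1 - 402))*(-10500) = (17538 - 403)*(-10500) = 17135*(-10500) = -179917500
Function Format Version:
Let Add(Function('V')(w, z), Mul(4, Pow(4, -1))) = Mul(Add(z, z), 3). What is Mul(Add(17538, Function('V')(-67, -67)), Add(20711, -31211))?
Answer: -179917500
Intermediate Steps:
Function('V')(w, z) = Add(-1, Mul(6, z)) (Function('V')(w, z) = Add(-1, Mul(Add(z, z), 3)) = Add(-1, Mul(Mul(2, z), 3)) = Add(-1, Mul(6, z)))
Mul(Add(17538, Function('V')(-67, -67)), Add(20711, -31211)) = Mul(Add(17538, Add(-1, Mul(6, -67))), Add(20711, -31211)) = Mul(Add(17538, Add(-1, -402)), -10500) = Mul(Add(17538, -403), -10500) = Mul(17135, -10500) = -179917500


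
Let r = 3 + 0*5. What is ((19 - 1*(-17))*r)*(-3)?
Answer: -324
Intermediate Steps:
r = 3 (r = 3 + 0 = 3)
((19 - 1*(-17))*r)*(-3) = ((19 - 1*(-17))*3)*(-3) = ((19 + 17)*3)*(-3) = (36*3)*(-3) = 108*(-3) = -324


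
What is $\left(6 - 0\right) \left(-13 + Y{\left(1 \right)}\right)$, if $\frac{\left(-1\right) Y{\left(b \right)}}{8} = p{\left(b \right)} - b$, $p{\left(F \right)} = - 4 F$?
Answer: $162$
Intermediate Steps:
$Y{\left(b \right)} = 40 b$ ($Y{\left(b \right)} = - 8 \left(- 4 b - b\right) = - 8 \left(- 5 b\right) = 40 b$)
$\left(6 - 0\right) \left(-13 + Y{\left(1 \right)}\right) = \left(6 - 0\right) \left(-13 + 40 \cdot 1\right) = \left(6 + 0\right) \left(-13 + 40\right) = 6 \cdot 27 = 162$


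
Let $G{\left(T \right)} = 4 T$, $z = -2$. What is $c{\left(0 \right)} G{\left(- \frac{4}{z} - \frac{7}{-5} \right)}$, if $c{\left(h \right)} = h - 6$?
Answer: $- \frac{408}{5} \approx -81.6$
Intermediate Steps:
$c{\left(h \right)} = -6 + h$ ($c{\left(h \right)} = h - 6 = -6 + h$)
$c{\left(0 \right)} G{\left(- \frac{4}{z} - \frac{7}{-5} \right)} = \left(-6 + 0\right) 4 \left(- \frac{4}{-2} - \frac{7}{-5}\right) = - 6 \cdot 4 \left(\left(-4\right) \left(- \frac{1}{2}\right) - - \frac{7}{5}\right) = - 6 \cdot 4 \left(2 + \frac{7}{5}\right) = - 6 \cdot 4 \cdot \frac{17}{5} = \left(-6\right) \frac{68}{5} = - \frac{408}{5}$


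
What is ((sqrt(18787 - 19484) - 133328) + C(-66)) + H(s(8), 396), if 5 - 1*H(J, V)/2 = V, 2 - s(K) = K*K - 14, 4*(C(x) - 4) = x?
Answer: -268245/2 + I*sqrt(697) ≈ -1.3412e+5 + 26.401*I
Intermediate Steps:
C(x) = 4 + x/4
s(K) = 16 - K**2 (s(K) = 2 - (K*K - 14) = 2 - (K**2 - 14) = 2 - (-14 + K**2) = 2 + (14 - K**2) = 16 - K**2)
H(J, V) = 10 - 2*V
((sqrt(18787 - 19484) - 133328) + C(-66)) + H(s(8), 396) = ((sqrt(18787 - 19484) - 133328) + (4 + (1/4)*(-66))) + (10 - 2*396) = ((sqrt(-697) - 133328) + (4 - 33/2)) + (10 - 792) = ((I*sqrt(697) - 133328) - 25/2) - 782 = ((-133328 + I*sqrt(697)) - 25/2) - 782 = (-266681/2 + I*sqrt(697)) - 782 = -268245/2 + I*sqrt(697)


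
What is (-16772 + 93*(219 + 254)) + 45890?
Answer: 73107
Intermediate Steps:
(-16772 + 93*(219 + 254)) + 45890 = (-16772 + 93*473) + 45890 = (-16772 + 43989) + 45890 = 27217 + 45890 = 73107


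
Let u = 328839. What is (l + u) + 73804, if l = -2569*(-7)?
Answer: 420626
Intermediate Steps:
l = 17983
(l + u) + 73804 = (17983 + 328839) + 73804 = 346822 + 73804 = 420626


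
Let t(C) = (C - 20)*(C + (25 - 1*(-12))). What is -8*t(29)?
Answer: -4752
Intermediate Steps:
t(C) = (-20 + C)*(37 + C) (t(C) = (-20 + C)*(C + (25 + 12)) = (-20 + C)*(C + 37) = (-20 + C)*(37 + C))
-8*t(29) = -8*(-740 + 29² + 17*29) = -8*(-740 + 841 + 493) = -8*594 = -4752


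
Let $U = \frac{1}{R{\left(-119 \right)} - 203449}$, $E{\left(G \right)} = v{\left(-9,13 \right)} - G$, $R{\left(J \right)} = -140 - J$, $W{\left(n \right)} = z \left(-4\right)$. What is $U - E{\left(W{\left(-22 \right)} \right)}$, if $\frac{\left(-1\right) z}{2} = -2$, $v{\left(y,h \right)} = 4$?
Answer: $- \frac{4069401}{203470} \approx -20.0$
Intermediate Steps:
$z = 4$ ($z = \left(-2\right) \left(-2\right) = 4$)
$W{\left(n \right)} = -16$ ($W{\left(n \right)} = 4 \left(-4\right) = -16$)
$E{\left(G \right)} = 4 - G$
$U = - \frac{1}{203470}$ ($U = \frac{1}{\left(-140 - -119\right) - 203449} = \frac{1}{\left(-140 + 119\right) - 203449} = \frac{1}{-21 - 203449} = \frac{1}{-203470} = - \frac{1}{203470} \approx -4.9147 \cdot 10^{-6}$)
$U - E{\left(W{\left(-22 \right)} \right)} = - \frac{1}{203470} - \left(4 - -16\right) = - \frac{1}{203470} - \left(4 + 16\right) = - \frac{1}{203470} - 20 = - \frac{4069401}{203470}$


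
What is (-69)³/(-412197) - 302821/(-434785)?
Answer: 89217564434/59739024215 ≈ 1.4935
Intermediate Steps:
(-69)³/(-412197) - 302821/(-434785) = -328509*(-1/412197) - 302821*(-1/434785) = 109503/137399 + 302821/434785 = 89217564434/59739024215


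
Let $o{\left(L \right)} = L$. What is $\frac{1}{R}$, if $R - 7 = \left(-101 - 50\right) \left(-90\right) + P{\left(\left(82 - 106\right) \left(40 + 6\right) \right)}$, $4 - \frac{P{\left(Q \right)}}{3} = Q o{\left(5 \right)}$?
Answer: $\frac{1}{30169} \approx 3.3147 \cdot 10^{-5}$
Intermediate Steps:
$P{\left(Q \right)} = 12 - 15 Q$ ($P{\left(Q \right)} = 12 - 3 Q 5 = 12 - 3 \cdot 5 Q = 12 - 15 Q$)
$R = 30169$ ($R = 7 - \left(-12 - \left(-101 - 50\right) \left(-90\right) + 15 \left(82 - 106\right) \left(40 + 6\right)\right) = 7 - \left(-13602 + 15 \left(-24\right) 46\right) = 7 + \left(13590 + \left(12 - -16560\right)\right) = 7 + \left(13590 + \left(12 + 16560\right)\right) = 7 + \left(13590 + 16572\right) = 7 + 30162 = 30169$)
$\frac{1}{R} = \frac{1}{30169}$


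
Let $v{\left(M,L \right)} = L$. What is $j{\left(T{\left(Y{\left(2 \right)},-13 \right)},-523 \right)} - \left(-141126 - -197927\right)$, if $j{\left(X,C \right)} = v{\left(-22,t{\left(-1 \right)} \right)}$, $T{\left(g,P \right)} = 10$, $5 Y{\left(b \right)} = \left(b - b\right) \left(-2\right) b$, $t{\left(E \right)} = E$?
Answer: $-56802$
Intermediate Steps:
$Y{\left(b \right)} = 0$ ($Y{\left(b \right)} = \frac{\left(b - b\right) \left(-2\right) b}{5} = \frac{0 \left(-2\right) b}{5} = \frac{0 b}{5} = \frac{1}{5} \cdot 0 = 0$)
$j{\left(X,C \right)} = -1$
$j{\left(T{\left(Y{\left(2 \right)},-13 \right)},-523 \right)} - \left(-141126 - -197927\right) = -1 - \left(-141126 - -197927\right) = -1 - \left(-141126 + 197927\right) = -1 - 56801 = -56802$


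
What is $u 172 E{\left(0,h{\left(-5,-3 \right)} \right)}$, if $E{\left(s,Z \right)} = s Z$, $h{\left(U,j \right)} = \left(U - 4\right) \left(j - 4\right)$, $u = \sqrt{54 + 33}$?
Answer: $0$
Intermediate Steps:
$u = \sqrt{87} \approx 9.3274$
$h{\left(U,j \right)} = \left(-4 + U\right) \left(-4 + j\right)$
$E{\left(s,Z \right)} = Z s$
$u 172 E{\left(0,h{\left(-5,-3 \right)} \right)} = \sqrt{87} \cdot 172 \left(16 - -20 - -12 - -15\right) 0 = 172 \sqrt{87} \left(16 + 20 + 12 + 15\right) 0 = 172 \sqrt{87} \cdot 63 \cdot 0 = 172 \sqrt{87} \cdot 0 = 0$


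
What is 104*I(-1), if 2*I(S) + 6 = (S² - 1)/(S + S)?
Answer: -312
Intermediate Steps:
I(S) = -3 + (-1 + S²)/(4*S) (I(S) = -3 + ((S² - 1)/(S + S))/2 = -3 + ((-1 + S²)/((2*S)))/2 = -3 + ((-1 + S²)*(1/(2*S)))/2 = -3 + ((-1 + S²)/(2*S))/2 = -3 + (-1 + S²)/(4*S))
104*I(-1) = 104*((¼)*(-1 - (-12 - 1))/(-1)) = 104*((¼)*(-1)*(-1 - 1*(-13))) = 104*((¼)*(-1)*(-1 + 13)) = 104*((¼)*(-1)*12) = 104*(-3) = -312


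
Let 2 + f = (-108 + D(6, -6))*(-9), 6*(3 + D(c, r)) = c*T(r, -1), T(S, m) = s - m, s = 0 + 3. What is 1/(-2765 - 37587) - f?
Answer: -38778273/40352 ≈ -961.00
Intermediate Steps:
s = 3
T(S, m) = 3 - m
D(c, r) = -3 + 2*c/3 (D(c, r) = -3 + (c*(3 - 1*(-1)))/6 = -3 + (c*(3 + 1))/6 = -3 + (c*4)/6 = -3 + (4*c)/6 = -3 + 2*c/3)
f = 961 (f = -2 + (-108 + (-3 + (⅔)*6))*(-9) = -2 + (-108 + (-3 + 4))*(-9) = -2 + (-108 + 1)*(-9) = -2 - 107*(-9) = -2 + 963 = 961)
1/(-2765 - 37587) - f = 1/(-2765 - 37587) - 1*961 = 1/(-40352) - 961 = -1/40352 - 961 = -38778273/40352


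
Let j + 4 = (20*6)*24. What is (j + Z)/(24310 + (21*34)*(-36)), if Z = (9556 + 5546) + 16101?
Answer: -34079/1394 ≈ -24.447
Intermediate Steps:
j = 2876 (j = -4 + (20*6)*24 = -4 + 120*24 = -4 + 2880 = 2876)
Z = 31203 (Z = 15102 + 16101 = 31203)
(j + Z)/(24310 + (21*34)*(-36)) = (2876 + 31203)/(24310 + (21*34)*(-36)) = 34079/(24310 + 714*(-36)) = 34079/(24310 - 25704) = 34079/(-1394) = 34079*(-1/1394) = -34079/1394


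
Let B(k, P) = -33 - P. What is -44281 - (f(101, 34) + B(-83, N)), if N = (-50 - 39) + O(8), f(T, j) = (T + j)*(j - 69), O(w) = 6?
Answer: -39606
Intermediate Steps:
f(T, j) = (-69 + j)*(T + j) (f(T, j) = (T + j)*(-69 + j) = (-69 + j)*(T + j))
N = -83 (N = (-50 - 39) + 6 = -89 + 6 = -83)
-44281 - (f(101, 34) + B(-83, N)) = -44281 - ((34² - 69*101 - 69*34 + 101*34) + (-33 - 1*(-83))) = -44281 - ((1156 - 6969 - 2346 + 3434) + (-33 + 83)) = -44281 - (-4725 + 50) = -44281 - 1*(-4675) = -44281 + 4675 = -39606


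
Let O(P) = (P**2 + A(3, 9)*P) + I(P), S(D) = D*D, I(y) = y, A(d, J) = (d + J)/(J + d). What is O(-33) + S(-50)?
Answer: 3523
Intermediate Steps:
A(d, J) = 1 (A(d, J) = (J + d)/(J + d) = 1)
S(D) = D**2
O(P) = P**2 + 2*P (O(P) = (P**2 + 1*P) + P = (P**2 + P) + P = (P + P**2) + P = P**2 + 2*P)
O(-33) + S(-50) = -33*(2 - 33) + (-50)**2 = -33*(-31) + 2500 = 1023 + 2500 = 3523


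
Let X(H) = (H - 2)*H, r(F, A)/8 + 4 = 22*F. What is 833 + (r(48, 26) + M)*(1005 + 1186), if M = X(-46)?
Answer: 23278017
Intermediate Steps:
r(F, A) = -32 + 176*F (r(F, A) = -32 + 8*(22*F) = -32 + 176*F)
X(H) = H*(-2 + H) (X(H) = (-2 + H)*H = H*(-2 + H))
M = 2208 (M = -46*(-2 - 46) = -46*(-48) = 2208)
833 + (r(48, 26) + M)*(1005 + 1186) = 833 + ((-32 + 176*48) + 2208)*(1005 + 1186) = 833 + ((-32 + 8448) + 2208)*2191 = 833 + (8416 + 2208)*2191 = 833 + 10624*2191 = 833 + 23277184 = 23278017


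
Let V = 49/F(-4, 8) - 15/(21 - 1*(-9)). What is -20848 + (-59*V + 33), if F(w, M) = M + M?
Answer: -335459/16 ≈ -20966.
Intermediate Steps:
F(w, M) = 2*M
V = 41/16 (V = 49/((2*8)) - 15/(21 - 1*(-9)) = 49/16 - 15/(21 + 9) = 49*(1/16) - 15/30 = 49/16 - 15*1/30 = 49/16 - 1/2 = 41/16 ≈ 2.5625)
-20848 + (-59*V + 33) = -20848 + (-59*41/16 + 33) = -20848 + (-2419/16 + 33) = -20848 - 1891/16 = -335459/16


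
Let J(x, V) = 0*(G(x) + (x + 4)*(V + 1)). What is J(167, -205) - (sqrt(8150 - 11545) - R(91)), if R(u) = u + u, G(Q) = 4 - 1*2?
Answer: 182 - I*sqrt(3395) ≈ 182.0 - 58.267*I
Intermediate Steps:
G(Q) = 2 (G(Q) = 4 - 2 = 2)
R(u) = 2*u
J(x, V) = 0 (J(x, V) = 0*(2 + (x + 4)*(V + 1)) = 0*(2 + (4 + x)*(1 + V)) = 0*(2 + (1 + V)*(4 + x)) = 0)
J(167, -205) - (sqrt(8150 - 11545) - R(91)) = 0 - (sqrt(8150 - 11545) - 2*91) = 0 - (sqrt(-3395) - 1*182) = 0 - (I*sqrt(3395) - 182) = 0 - (-182 + I*sqrt(3395)) = 0 + (182 - I*sqrt(3395)) = 182 - I*sqrt(3395)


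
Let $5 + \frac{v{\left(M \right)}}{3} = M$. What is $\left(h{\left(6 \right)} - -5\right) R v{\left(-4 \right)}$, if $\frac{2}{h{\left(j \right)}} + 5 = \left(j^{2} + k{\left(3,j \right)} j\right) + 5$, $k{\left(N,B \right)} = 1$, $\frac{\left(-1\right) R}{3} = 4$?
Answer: $\frac{11448}{7} \approx 1635.4$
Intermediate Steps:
$R = -12$ ($R = \left(-3\right) 4 = -12$)
$v{\left(M \right)} = -15 + 3 M$
$h{\left(j \right)} = \frac{2}{j + j^{2}}$ ($h{\left(j \right)} = \frac{2}{-5 + \left(\left(j^{2} + 1 j\right) + 5\right)} = \frac{2}{-5 + \left(\left(j^{2} + j\right) + 5\right)} = \frac{2}{-5 + \left(\left(j + j^{2}\right) + 5\right)} = \frac{2}{-5 + \left(5 + j + j^{2}\right)} = \frac{2}{j + j^{2}}$)
$\left(h{\left(6 \right)} - -5\right) R v{\left(-4 \right)} = \left(\frac{2}{6 \left(1 + 6\right)} - -5\right) \left(-12\right) \left(-15 + 3 \left(-4\right)\right) = \left(2 \cdot \frac{1}{6} \cdot \frac{1}{7} + 5\right) \left(-12\right) \left(-15 - 12\right) = \left(2 \cdot \frac{1}{6} \cdot \frac{1}{7} + 5\right) \left(-12\right) \left(-27\right) = \left(\frac{1}{21} + 5\right) \left(-12\right) \left(-27\right) = \frac{106}{21} \left(-12\right) \left(-27\right) = \left(- \frac{424}{7}\right) \left(-27\right) = \frac{11448}{7}$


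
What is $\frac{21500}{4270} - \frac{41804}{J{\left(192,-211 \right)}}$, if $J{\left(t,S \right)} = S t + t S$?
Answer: $\frac{48012977}{8649312} \approx 5.5511$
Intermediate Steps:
$J{\left(t,S \right)} = 2 S t$ ($J{\left(t,S \right)} = S t + S t = 2 S t$)
$\frac{21500}{4270} - \frac{41804}{J{\left(192,-211 \right)}} = \frac{21500}{4270} - \frac{41804}{2 \left(-211\right) 192} = 21500 \cdot \frac{1}{4270} - \frac{41804}{-81024} = \frac{2150}{427} - - \frac{10451}{20256} = \frac{2150}{427} + \frac{10451}{20256} = \frac{48012977}{8649312}$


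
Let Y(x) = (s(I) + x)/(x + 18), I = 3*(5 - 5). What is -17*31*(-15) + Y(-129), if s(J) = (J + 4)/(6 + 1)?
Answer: 6143084/777 ≈ 7906.2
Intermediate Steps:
I = 0 (I = 3*0 = 0)
s(J) = 4/7 + J/7 (s(J) = (4 + J)/7 = (4 + J)*(1/7) = 4/7 + J/7)
Y(x) = (4/7 + x)/(18 + x) (Y(x) = ((4/7 + (1/7)*0) + x)/(x + 18) = ((4/7 + 0) + x)/(18 + x) = (4/7 + x)/(18 + x))
-17*31*(-15) + Y(-129) = -17*31*(-15) + (4/7 - 129)/(18 - 129) = -527*(-15) - 899/7/(-111) = 7905 - 1/111*(-899/7) = 7905 + 899/777 = 6143084/777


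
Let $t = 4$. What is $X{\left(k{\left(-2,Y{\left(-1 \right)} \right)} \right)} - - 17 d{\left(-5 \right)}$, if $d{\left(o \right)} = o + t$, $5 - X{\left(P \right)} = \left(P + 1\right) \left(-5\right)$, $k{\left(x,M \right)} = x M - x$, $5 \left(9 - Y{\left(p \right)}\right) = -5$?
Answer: $-97$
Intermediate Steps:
$Y{\left(p \right)} = 10$ ($Y{\left(p \right)} = 9 - -1 = 9 + 1 = 10$)
$k{\left(x,M \right)} = - x + M x$ ($k{\left(x,M \right)} = M x - x = - x + M x$)
$X{\left(P \right)} = 10 + 5 P$ ($X{\left(P \right)} = 5 - \left(P + 1\right) \left(-5\right) = 5 - \left(1 + P\right) \left(-5\right) = 5 - \left(-5 - 5 P\right) = 5 + \left(5 + 5 P\right) = 10 + 5 P$)
$d{\left(o \right)} = 4 + o$ ($d{\left(o \right)} = o + 4 = 4 + o$)
$X{\left(k{\left(-2,Y{\left(-1 \right)} \right)} \right)} - - 17 d{\left(-5 \right)} = \left(10 + 5 \left(- 2 \left(-1 + 10\right)\right)\right) - - 17 \left(4 - 5\right) = \left(10 + 5 \left(\left(-2\right) 9\right)\right) - \left(-17\right) \left(-1\right) = \left(10 + 5 \left(-18\right)\right) - 17 = \left(10 - 90\right) - 17 = -80 - 17 = -97$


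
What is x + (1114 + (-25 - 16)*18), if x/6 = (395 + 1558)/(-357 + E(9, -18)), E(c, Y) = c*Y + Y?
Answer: 63398/179 ≈ 354.18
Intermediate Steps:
E(c, Y) = Y + Y*c (E(c, Y) = Y*c + Y = Y + Y*c)
x = -3906/179 (x = 6*((395 + 1558)/(-357 - 18*(1 + 9))) = 6*(1953/(-357 - 18*10)) = 6*(1953/(-357 - 180)) = 6*(1953/(-537)) = 6*(1953*(-1/537)) = 6*(-651/179) = -3906/179 ≈ -21.821)
x + (1114 + (-25 - 16)*18) = -3906/179 + (1114 + (-25 - 16)*18) = -3906/179 + (1114 - 41*18) = -3906/179 + (1114 - 738) = -3906/179 + 376 = 63398/179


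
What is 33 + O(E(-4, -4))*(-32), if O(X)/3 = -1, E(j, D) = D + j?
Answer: 129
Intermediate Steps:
O(X) = -3 (O(X) = 3*(-1) = -3)
33 + O(E(-4, -4))*(-32) = 33 - 3*(-32) = 33 + 96 = 129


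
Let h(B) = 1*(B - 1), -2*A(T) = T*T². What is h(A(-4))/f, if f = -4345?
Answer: -31/4345 ≈ -0.0071346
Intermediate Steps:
A(T) = -T³/2 (A(T) = -T*T²/2 = -T³/2)
h(B) = -1 + B (h(B) = 1*(-1 + B) = -1 + B)
h(A(-4))/f = (-1 - ½*(-4)³)/(-4345) = (-1 - ½*(-64))*(-1/4345) = (-1 + 32)*(-1/4345) = 31*(-1/4345) = -31/4345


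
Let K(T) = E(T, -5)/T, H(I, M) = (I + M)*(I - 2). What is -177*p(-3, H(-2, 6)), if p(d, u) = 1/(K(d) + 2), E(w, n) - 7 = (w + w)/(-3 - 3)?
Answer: 531/2 ≈ 265.50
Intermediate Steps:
E(w, n) = 7 - w/3 (E(w, n) = 7 + (w + w)/(-3 - 3) = 7 + (2*w)/(-6) = 7 + (2*w)*(-⅙) = 7 - w/3)
H(I, M) = (-2 + I)*(I + M) (H(I, M) = (I + M)*(-2 + I) = (-2 + I)*(I + M))
K(T) = (7 - T/3)/T
p(d, u) = 1/(2 + (21 - d)/(3*d)) (p(d, u) = 1/((21 - d)/(3*d) + 2) = 1/(2 + (21 - d)/(3*d)))
-177*p(-3, H(-2, 6)) = -531*(-3)/(21 + 5*(-3)) = -531*(-3)/(21 - 15) = -531*(-3)/6 = -177*(-3/2) = 531/2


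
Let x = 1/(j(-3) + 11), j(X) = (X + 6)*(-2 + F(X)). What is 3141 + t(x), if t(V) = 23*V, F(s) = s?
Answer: 12541/4 ≈ 3135.3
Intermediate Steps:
j(X) = (-2 + X)*(6 + X) (j(X) = (X + 6)*(-2 + X) = (6 + X)*(-2 + X) = (-2 + X)*(6 + X))
x = -¼ (x = 1/((-12 + (-3)² + 4*(-3)) + 11) = 1/((-12 + 9 - 12) + 11) = 1/(-15 + 11) = 1/(-4) = -¼ ≈ -0.25000)
3141 + t(x) = 3141 + 23*(-¼) = 3141 - 23/4 = 12541/4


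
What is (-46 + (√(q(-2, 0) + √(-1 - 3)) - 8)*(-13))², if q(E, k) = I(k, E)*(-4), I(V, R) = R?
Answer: (58 - 13*√2*√(4 + I))² ≈ 418.04 - 191.1*I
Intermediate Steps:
q(E, k) = -4*E (q(E, k) = E*(-4) = -4*E)
(-46 + (√(q(-2, 0) + √(-1 - 3)) - 8)*(-13))² = (-46 + (√(-4*(-2) + √(-1 - 3)) - 8)*(-13))² = (-46 + (√(8 + √(-4)) - 8)*(-13))² = (-46 + (√(8 + 2*I) - 8)*(-13))² = (-46 + (-8 + √(8 + 2*I))*(-13))² = (-46 + (104 - 13*√(8 + 2*I)))² = (58 - 13*√(8 + 2*I))²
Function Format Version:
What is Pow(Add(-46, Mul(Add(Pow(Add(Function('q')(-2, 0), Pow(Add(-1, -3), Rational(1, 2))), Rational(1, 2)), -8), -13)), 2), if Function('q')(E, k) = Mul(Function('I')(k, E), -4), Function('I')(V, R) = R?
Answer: Pow(Add(58, Mul(-13, Pow(2, Rational(1, 2)), Pow(Add(4, I), Rational(1, 2)))), 2) ≈ Add(418.04, Mul(-191.10, I))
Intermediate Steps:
Function('q')(E, k) = Mul(-4, E) (Function('q')(E, k) = Mul(E, -4) = Mul(-4, E))
Pow(Add(-46, Mul(Add(Pow(Add(Function('q')(-2, 0), Pow(Add(-1, -3), Rational(1, 2))), Rational(1, 2)), -8), -13)), 2) = Pow(Add(-46, Mul(Add(Pow(Add(Mul(-4, -2), Pow(Add(-1, -3), Rational(1, 2))), Rational(1, 2)), -8), -13)), 2) = Pow(Add(-46, Mul(Add(Pow(Add(8, Pow(-4, Rational(1, 2))), Rational(1, 2)), -8), -13)), 2) = Pow(Add(-46, Mul(Add(Pow(Add(8, Mul(2, I)), Rational(1, 2)), -8), -13)), 2) = Pow(Add(-46, Mul(Add(-8, Pow(Add(8, Mul(2, I)), Rational(1, 2))), -13)), 2) = Pow(Add(-46, Add(104, Mul(-13, Pow(Add(8, Mul(2, I)), Rational(1, 2))))), 2) = Pow(Add(58, Mul(-13, Pow(Add(8, Mul(2, I)), Rational(1, 2)))), 2)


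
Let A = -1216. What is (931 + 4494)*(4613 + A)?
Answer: 18428725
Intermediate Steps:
(931 + 4494)*(4613 + A) = (931 + 4494)*(4613 - 1216) = 5425*3397 = 18428725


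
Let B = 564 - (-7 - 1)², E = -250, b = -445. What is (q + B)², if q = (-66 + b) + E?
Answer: 68121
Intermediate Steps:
B = 500 (B = 564 - 1*(-8)² = 564 - 1*64 = 564 - 64 = 500)
q = -761 (q = (-66 - 445) - 250 = -511 - 250 = -761)
(q + B)² = (-761 + 500)² = (-261)² = 68121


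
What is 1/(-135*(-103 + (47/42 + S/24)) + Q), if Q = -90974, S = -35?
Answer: -56/4313299 ≈ -1.2983e-5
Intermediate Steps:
1/(-135*(-103 + (47/42 + S/24)) + Q) = 1/(-135*(-103 + (47/42 - 35/24)) - 90974) = 1/(-135*(-103 - 19/56) - 90974) = 1/(-135*(-5787/56) - 90974) = 1/(781245/56 - 90974) = 1/(-4313299/56) = -56/4313299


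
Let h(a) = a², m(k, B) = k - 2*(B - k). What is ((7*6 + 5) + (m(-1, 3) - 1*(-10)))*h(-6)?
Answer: 1728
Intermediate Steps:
m(k, B) = -2*B + 3*k (m(k, B) = k + (-2*B + 2*k) = -2*B + 3*k)
((7*6 + 5) + (m(-1, 3) - 1*(-10)))*h(-6) = ((7*6 + 5) + ((-2*3 + 3*(-1)) - 1*(-10)))*(-6)² = ((42 + 5) + ((-6 - 3) + 10))*36 = (47 + (-9 + 10))*36 = (47 + 1)*36 = 48*36 = 1728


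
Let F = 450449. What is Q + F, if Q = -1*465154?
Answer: -14705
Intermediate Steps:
Q = -465154
Q + F = -465154 + 450449 = -14705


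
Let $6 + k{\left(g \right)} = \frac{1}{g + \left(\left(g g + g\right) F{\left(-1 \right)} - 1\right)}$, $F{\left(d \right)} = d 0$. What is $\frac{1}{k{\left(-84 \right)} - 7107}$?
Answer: $- \frac{85}{604606} \approx -0.00014059$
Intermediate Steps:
$F{\left(d \right)} = 0$
$k{\left(g \right)} = -6 + \frac{1}{-1 + g}$ ($k{\left(g \right)} = -6 + \frac{1}{g + \left(\left(g g + g\right) 0 - 1\right)} = -6 + \frac{1}{g + \left(\left(g^{2} + g\right) 0 - 1\right)} = -6 + \frac{1}{g + \left(\left(g + g^{2}\right) 0 - 1\right)} = -6 + \frac{1}{g + \left(0 - 1\right)} = -6 + \frac{1}{g - 1} = -6 + \frac{1}{-1 + g}$)
$\frac{1}{k{\left(-84 \right)} - 7107} = \frac{1}{\frac{7 - -504}{-1 - 84} - 7107} = \frac{1}{\frac{7 + 504}{-85} - 7107} = \frac{1}{\left(- \frac{1}{85}\right) 511 - 7107} = \frac{1}{- \frac{511}{85} - 7107} = \frac{1}{- \frac{604606}{85}} = - \frac{85}{604606}$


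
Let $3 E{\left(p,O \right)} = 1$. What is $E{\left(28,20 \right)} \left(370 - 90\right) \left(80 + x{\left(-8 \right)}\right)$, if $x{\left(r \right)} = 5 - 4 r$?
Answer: $10920$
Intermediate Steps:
$E{\left(p,O \right)} = \frac{1}{3}$ ($E{\left(p,O \right)} = \frac{1}{3} \cdot 1 = \frac{1}{3}$)
$E{\left(28,20 \right)} \left(370 - 90\right) \left(80 + x{\left(-8 \right)}\right) = \frac{\left(370 - 90\right) \left(80 + \left(5 - -32\right)\right)}{3} = \frac{280 \left(80 + \left(5 + 32\right)\right)}{3} = \frac{280 \left(80 + 37\right)}{3} = \frac{280 \cdot 117}{3} = \frac{1}{3} \cdot 32760 = 10920$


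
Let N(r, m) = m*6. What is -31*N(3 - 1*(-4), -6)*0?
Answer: 0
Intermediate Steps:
N(r, m) = 6*m
-31*N(3 - 1*(-4), -6)*0 = -186*(-6)*0 = -31*(-36)*0 = 1116*0 = 0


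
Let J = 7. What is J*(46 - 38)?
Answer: 56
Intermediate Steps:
J*(46 - 38) = 7*(46 - 38) = 7*8 = 56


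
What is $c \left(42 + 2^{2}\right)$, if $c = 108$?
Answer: $4968$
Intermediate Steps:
$c \left(42 + 2^{2}\right) = 108 \left(42 + 2^{2}\right) = 108 \left(42 + 4\right) = 108 \cdot 46 = 4968$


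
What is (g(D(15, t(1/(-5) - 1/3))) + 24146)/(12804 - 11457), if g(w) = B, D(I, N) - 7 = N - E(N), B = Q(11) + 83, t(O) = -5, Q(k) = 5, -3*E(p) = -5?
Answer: 8078/449 ≈ 17.991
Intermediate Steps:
E(p) = 5/3 (E(p) = -⅓*(-5) = 5/3)
B = 88 (B = 5 + 83 = 88)
D(I, N) = 16/3 + N (D(I, N) = 7 + (N - 1*5/3) = 7 + (N - 5/3) = 7 + (-5/3 + N) = 16/3 + N)
g(w) = 88
(g(D(15, t(1/(-5) - 1/3))) + 24146)/(12804 - 11457) = (88 + 24146)/(12804 - 11457) = 24234/1347 = 24234*(1/1347) = 8078/449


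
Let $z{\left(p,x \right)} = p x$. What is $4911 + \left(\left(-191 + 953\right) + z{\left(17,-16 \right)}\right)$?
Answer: $5401$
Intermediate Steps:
$4911 + \left(\left(-191 + 953\right) + z{\left(17,-16 \right)}\right) = 4911 + \left(\left(-191 + 953\right) + 17 \left(-16\right)\right) = 4911 + \left(762 - 272\right) = 4911 + 490 = 5401$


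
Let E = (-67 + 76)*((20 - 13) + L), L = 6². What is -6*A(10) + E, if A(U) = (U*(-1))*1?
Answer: 447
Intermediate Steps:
A(U) = -U (A(U) = -U*1 = -U)
L = 36
E = 387 (E = (-67 + 76)*((20 - 13) + 36) = 9*(7 + 36) = 9*43 = 387)
-6*A(10) + E = -(-6)*10 + 387 = -6*(-10) + 387 = 60 + 387 = 447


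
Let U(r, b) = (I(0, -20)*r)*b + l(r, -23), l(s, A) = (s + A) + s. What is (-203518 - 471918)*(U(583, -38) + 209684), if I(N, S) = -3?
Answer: -187290973004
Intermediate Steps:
l(s, A) = A + 2*s (l(s, A) = (A + s) + s = A + 2*s)
U(r, b) = -23 + 2*r - 3*b*r (U(r, b) = (-3*r)*b + (-23 + 2*r) = -3*b*r + (-23 + 2*r) = -23 + 2*r - 3*b*r)
(-203518 - 471918)*(U(583, -38) + 209684) = (-203518 - 471918)*((-23 + 2*583 - 3*(-38)*583) + 209684) = -675436*((-23 + 1166 + 66462) + 209684) = -675436*(67605 + 209684) = -675436*277289 = -187290973004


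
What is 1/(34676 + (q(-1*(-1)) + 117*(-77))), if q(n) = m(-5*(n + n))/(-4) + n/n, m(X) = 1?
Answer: 4/102671 ≈ 3.8959e-5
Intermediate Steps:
q(n) = ¾ (q(n) = 1/(-4) + n/n = 1*(-¼) + 1 = -¼ + 1 = ¾)
1/(34676 + (q(-1*(-1)) + 117*(-77))) = 1/(34676 + (¾ + 117*(-77))) = 1/(34676 + (¾ - 9009)) = 1/(34676 - 36033/4) = 1/(102671/4) = 4/102671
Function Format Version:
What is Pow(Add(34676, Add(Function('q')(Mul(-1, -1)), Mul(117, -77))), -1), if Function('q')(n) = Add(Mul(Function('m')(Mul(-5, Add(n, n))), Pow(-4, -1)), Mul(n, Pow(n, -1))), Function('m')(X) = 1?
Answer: Rational(4, 102671) ≈ 3.8959e-5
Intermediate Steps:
Function('q')(n) = Rational(3, 4) (Function('q')(n) = Add(Mul(1, Pow(-4, -1)), Mul(n, Pow(n, -1))) = Add(Mul(1, Rational(-1, 4)), 1) = Add(Rational(-1, 4), 1) = Rational(3, 4))
Pow(Add(34676, Add(Function('q')(Mul(-1, -1)), Mul(117, -77))), -1) = Pow(Add(34676, Add(Rational(3, 4), Mul(117, -77))), -1) = Pow(Add(34676, Add(Rational(3, 4), -9009)), -1) = Pow(Add(34676, Rational(-36033, 4)), -1) = Pow(Rational(102671, 4), -1) = Rational(4, 102671)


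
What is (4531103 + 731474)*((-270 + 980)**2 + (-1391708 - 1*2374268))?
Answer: -17165873614452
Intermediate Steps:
(4531103 + 731474)*((-270 + 980)**2 + (-1391708 - 1*2374268)) = 5262577*(710**2 + (-1391708 - 2374268)) = 5262577*(504100 - 3765976) = 5262577*(-3261876) = -17165873614452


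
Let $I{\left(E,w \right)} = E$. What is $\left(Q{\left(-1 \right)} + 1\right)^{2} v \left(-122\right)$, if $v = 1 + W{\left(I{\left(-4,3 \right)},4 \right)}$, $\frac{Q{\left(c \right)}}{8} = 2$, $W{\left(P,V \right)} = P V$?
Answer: $528870$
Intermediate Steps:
$Q{\left(c \right)} = 16$ ($Q{\left(c \right)} = 8 \cdot 2 = 16$)
$v = -15$ ($v = 1 - 16 = -15$)
$\left(Q{\left(-1 \right)} + 1\right)^{2} v \left(-122\right) = \left(16 + 1\right)^{2} \left(-15\right) \left(-122\right) = 17^{2} \left(-15\right) \left(-122\right) = 289 \left(-15\right) \left(-122\right) = \left(-4335\right) \left(-122\right) = 528870$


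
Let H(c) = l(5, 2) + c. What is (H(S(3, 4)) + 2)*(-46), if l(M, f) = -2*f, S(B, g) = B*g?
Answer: -460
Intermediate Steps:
H(c) = -4 + c (H(c) = -2*2 + c = -4 + c)
(H(S(3, 4)) + 2)*(-46) = ((-4 + 3*4) + 2)*(-46) = ((-4 + 12) + 2)*(-46) = (8 + 2)*(-46) = 10*(-46) = -460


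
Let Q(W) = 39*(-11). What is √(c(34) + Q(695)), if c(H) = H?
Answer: I*√395 ≈ 19.875*I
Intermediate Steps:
Q(W) = -429
√(c(34) + Q(695)) = √(34 - 429) = √(-395) = I*√395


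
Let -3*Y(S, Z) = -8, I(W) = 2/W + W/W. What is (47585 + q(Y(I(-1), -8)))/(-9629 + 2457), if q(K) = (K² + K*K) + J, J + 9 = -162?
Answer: -213427/32274 ≈ -6.6130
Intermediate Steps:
J = -171 (J = -9 - 162 = -171)
I(W) = 1 + 2/W (I(W) = 2/W + 1 = 1 + 2/W)
Y(S, Z) = 8/3 (Y(S, Z) = -⅓*(-8) = 8/3)
q(K) = -171 + 2*K² (q(K) = (K² + K*K) - 171 = (K² + K²) - 171 = 2*K² - 171 = -171 + 2*K²)
(47585 + q(Y(I(-1), -8)))/(-9629 + 2457) = (47585 + (-171 + 2*(8/3)²))/(-9629 + 2457) = (47585 + (-171 + 2*(64/9)))/(-7172) = (47585 + (-171 + 128/9))*(-1/7172) = (47585 - 1411/9)*(-1/7172) = (426854/9)*(-1/7172) = -213427/32274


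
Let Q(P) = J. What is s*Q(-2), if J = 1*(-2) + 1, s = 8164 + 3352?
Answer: -11516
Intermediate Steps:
s = 11516
J = -1 (J = -2 + 1 = -1)
Q(P) = -1
s*Q(-2) = 11516*(-1) = -11516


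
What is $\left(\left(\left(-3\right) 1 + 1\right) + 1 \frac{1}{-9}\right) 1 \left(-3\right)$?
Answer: $\frac{19}{3} \approx 6.3333$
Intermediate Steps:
$\left(\left(\left(-3\right) 1 + 1\right) + 1 \frac{1}{-9}\right) 1 \left(-3\right) = \left(\left(-3 + 1\right) + 1 \left(- \frac{1}{9}\right)\right) \left(-3\right) = \left(-2 - \frac{1}{9}\right) \left(-3\right) = \left(- \frac{19}{9}\right) \left(-3\right) = \frac{19}{3}$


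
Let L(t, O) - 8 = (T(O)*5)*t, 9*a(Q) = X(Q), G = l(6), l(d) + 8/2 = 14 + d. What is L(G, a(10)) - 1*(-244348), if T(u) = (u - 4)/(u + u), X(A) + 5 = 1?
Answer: 244756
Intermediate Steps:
X(A) = -4 (X(A) = -5 + 1 = -4)
l(d) = 10 + d (l(d) = -4 + (14 + d) = 10 + d)
T(u) = (-4 + u)/(2*u) (T(u) = (-4 + u)/((2*u)) = (-4 + u)*(1/(2*u)) = (-4 + u)/(2*u))
G = 16 (G = 10 + 6 = 16)
a(Q) = -4/9 (a(Q) = (⅑)*(-4) = -4/9)
L(t, O) = 8 + 5*t*(-4 + O)/(2*O) (L(t, O) = 8 + (((-4 + O)/(2*O))*5)*t = 8 + (5*(-4 + O)/(2*O))*t = 8 + 5*t*(-4 + O)/(2*O))
L(G, a(10)) - 1*(-244348) = (8 + (5/2)*16 - 10*16/(-4/9)) - 1*(-244348) = (8 + 40 - 10*16*(-9/4)) + 244348 = (8 + 40 + 360) + 244348 = 408 + 244348 = 244756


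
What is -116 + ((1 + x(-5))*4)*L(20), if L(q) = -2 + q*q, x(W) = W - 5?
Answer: -14444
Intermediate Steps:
x(W) = -5 + W
L(q) = -2 + q²
-116 + ((1 + x(-5))*4)*L(20) = -116 + ((1 + (-5 - 5))*4)*(-2 + 20²) = -116 + ((1 - 10)*4)*(-2 + 400) = -116 - 9*4*398 = -116 - 36*398 = -116 - 14328 = -14444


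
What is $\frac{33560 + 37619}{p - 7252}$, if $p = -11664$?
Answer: $- \frac{71179}{18916} \approx -3.7629$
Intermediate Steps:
$\frac{33560 + 37619}{p - 7252} = \frac{33560 + 37619}{-11664 - 7252} = \frac{71179}{-18916} = 71179 \left(- \frac{1}{18916}\right) = - \frac{71179}{18916}$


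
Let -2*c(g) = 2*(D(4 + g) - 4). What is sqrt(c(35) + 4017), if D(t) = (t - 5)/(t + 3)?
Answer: 2*sqrt(443226)/21 ≈ 63.405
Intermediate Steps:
D(t) = (-5 + t)/(3 + t)
c(g) = 4 - (-1 + g)/(7 + g) (c(g) = -((-5 + (4 + g))/(3 + (4 + g)) - 4) = -((-1 + g)/(7 + g) - 4) = -(-4 + (-1 + g)/(7 + g)) = -(-8 + 2*(-1 + g)/(7 + g))/2 = 4 - (-1 + g)/(7 + g))
sqrt(c(35) + 4017) = sqrt((29 + 3*35)/(7 + 35) + 4017) = sqrt((29 + 105)/42 + 4017) = sqrt((1/42)*134 + 4017) = sqrt(67/21 + 4017) = sqrt(84424/21) = 2*sqrt(443226)/21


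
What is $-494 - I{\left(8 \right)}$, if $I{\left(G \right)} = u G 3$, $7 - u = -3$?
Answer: $-734$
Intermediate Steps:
$u = 10$ ($u = 7 - -3 = 7 + 3 = 10$)
$I{\left(G \right)} = 30 G$ ($I{\left(G \right)} = 10 G 3 = 30 G$)
$-494 - I{\left(8 \right)} = -494 - 30 \cdot 8 = -494 - 240 = -734$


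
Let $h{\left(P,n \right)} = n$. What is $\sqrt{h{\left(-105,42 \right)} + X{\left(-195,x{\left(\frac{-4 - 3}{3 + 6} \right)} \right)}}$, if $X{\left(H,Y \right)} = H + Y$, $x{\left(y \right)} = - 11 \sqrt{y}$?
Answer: $\frac{\sqrt{-1377 - 33 i \sqrt{7}}}{3} \approx 0.39195 - 12.376 i$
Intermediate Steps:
$\sqrt{h{\left(-105,42 \right)} + X{\left(-195,x{\left(\frac{-4 - 3}{3 + 6} \right)} \right)}} = \sqrt{42 - \left(195 + 11 \sqrt{\frac{-4 - 3}{3 + 6}}\right)} = \sqrt{42 - \left(195 + 11 \sqrt{- \frac{7}{9}}\right)} = \sqrt{42 - \left(195 + 11 \frac{i \sqrt{7}}{3}\right)} = \sqrt{42 - \left(195 + \frac{11 i \sqrt{7}}{3}\right)} = \sqrt{-153 - \frac{11 i \sqrt{7}}{3}}$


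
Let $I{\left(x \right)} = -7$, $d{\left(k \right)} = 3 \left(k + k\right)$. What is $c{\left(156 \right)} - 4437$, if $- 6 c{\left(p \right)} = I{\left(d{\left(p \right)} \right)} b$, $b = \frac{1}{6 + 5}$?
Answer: $- \frac{292835}{66} \approx -4436.9$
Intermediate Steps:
$d{\left(k \right)} = 6 k$ ($d{\left(k \right)} = 3 \cdot 2 k = 6 k$)
$b = \frac{1}{11} \approx 0.090909$
$c{\left(p \right)} = \frac{7}{66}$ ($c{\left(p \right)} = - \frac{\left(-7\right) \frac{1}{11}}{6} = \left(- \frac{1}{6}\right) \left(- \frac{7}{11}\right) = \frac{7}{66}$)
$c{\left(156 \right)} - 4437 = \frac{7}{66} - 4437 = - \frac{292835}{66}$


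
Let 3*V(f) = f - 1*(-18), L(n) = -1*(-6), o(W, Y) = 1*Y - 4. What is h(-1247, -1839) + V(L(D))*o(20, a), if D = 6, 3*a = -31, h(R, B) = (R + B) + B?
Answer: -15119/3 ≈ -5039.7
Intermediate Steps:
h(R, B) = R + 2*B (h(R, B) = (B + R) + B = R + 2*B)
a = -31/3 (a = (⅓)*(-31) = -31/3 ≈ -10.333)
o(W, Y) = -4 + Y (o(W, Y) = Y - 4 = -4 + Y)
L(n) = 6
V(f) = 6 + f/3 (V(f) = (f - 1*(-18))/3 = (f + 18)/3 = (18 + f)/3 = 6 + f/3)
h(-1247, -1839) + V(L(D))*o(20, a) = (-1247 + 2*(-1839)) + (6 + (⅓)*6)*(-4 - 31/3) = (-1247 - 3678) + (6 + 2)*(-43/3) = -4925 + 8*(-43/3) = -4925 - 344/3 = -15119/3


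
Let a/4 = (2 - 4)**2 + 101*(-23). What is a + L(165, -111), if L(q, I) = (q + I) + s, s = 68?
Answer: -9154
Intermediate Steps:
a = -9276 (a = 4*((2 - 4)**2 + 101*(-23)) = 4*((-2)**2 - 2323) = 4*(4 - 2323) = 4*(-2319) = -9276)
L(q, I) = 68 + I + q (L(q, I) = (q + I) + 68 = (I + q) + 68 = 68 + I + q)
a + L(165, -111) = -9276 + (68 - 111 + 165) = -9276 + 122 = -9154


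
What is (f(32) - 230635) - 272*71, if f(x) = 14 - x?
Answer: -249965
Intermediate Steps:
(f(32) - 230635) - 272*71 = ((14 - 1*32) - 230635) - 272*71 = ((14 - 32) - 230635) - 19312 = (-18 - 230635) - 19312 = -230653 - 19312 = -249965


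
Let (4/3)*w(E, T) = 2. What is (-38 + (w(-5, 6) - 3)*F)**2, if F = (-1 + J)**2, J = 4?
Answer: 10609/4 ≈ 2652.3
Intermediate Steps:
w(E, T) = 3/2 (w(E, T) = (3/4)*2 = 3/2)
F = 9 (F = (-1 + 4)**2 = 3**2 = 9)
(-38 + (w(-5, 6) - 3)*F)**2 = (-38 + (3/2 - 3)*9)**2 = (-38 - 3/2*9)**2 = (-38 - 27/2)**2 = (-103/2)**2 = 10609/4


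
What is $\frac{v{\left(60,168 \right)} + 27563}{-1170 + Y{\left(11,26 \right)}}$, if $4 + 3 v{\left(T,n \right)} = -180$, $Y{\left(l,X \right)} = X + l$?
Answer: $- \frac{82505}{3399} \approx -24.273$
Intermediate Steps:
$v{\left(T,n \right)} = - \frac{184}{3}$ ($v{\left(T,n \right)} = - \frac{4}{3} + \frac{1}{3} \left(-180\right) = - \frac{4}{3} - 60 = - \frac{184}{3}$)
$\frac{v{\left(60,168 \right)} + 27563}{-1170 + Y{\left(11,26 \right)}} = \frac{- \frac{184}{3} + 27563}{-1170 + \left(26 + 11\right)} = \frac{82505}{3 \left(-1170 + 37\right)} = \frac{82505}{3 \left(-1133\right)} = \frac{82505}{3} \left(- \frac{1}{1133}\right) = - \frac{82505}{3399}$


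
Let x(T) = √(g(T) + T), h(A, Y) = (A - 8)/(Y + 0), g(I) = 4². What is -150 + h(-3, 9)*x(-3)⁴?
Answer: -3209/9 ≈ -356.56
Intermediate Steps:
g(I) = 16
h(A, Y) = (-8 + A)/Y
x(T) = √(16 + T)
-150 + h(-3, 9)*x(-3)⁴ = -150 + ((-8 - 3)/9)*(√(16 - 3))⁴ = -150 + ((⅑)*(-11))*(√13)⁴ = -150 - 11/9*169 = -150 - 1859/9 = -3209/9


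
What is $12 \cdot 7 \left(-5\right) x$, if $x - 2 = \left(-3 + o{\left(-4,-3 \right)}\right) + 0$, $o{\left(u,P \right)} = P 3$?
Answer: $4200$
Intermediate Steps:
$o{\left(u,P \right)} = 3 P$
$x = -10$ ($x = 2 + \left(\left(-3 + 3 \left(-3\right)\right) + 0\right) = 2 + \left(\left(-3 - 9\right) + 0\right) = 2 + \left(-12 + 0\right) = 2 - 12 = -10$)
$12 \cdot 7 \left(-5\right) x = 12 \cdot 7 \left(-5\right) \left(-10\right) = 12 \left(-35\right) \left(-10\right) = \left(-420\right) \left(-10\right) = 4200$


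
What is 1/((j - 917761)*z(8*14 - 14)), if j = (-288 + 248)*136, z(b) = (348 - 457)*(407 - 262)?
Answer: 1/14591191805 ≈ 6.8535e-11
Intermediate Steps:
z(b) = -15805 (z(b) = -109*145 = -15805)
j = -5440 (j = -40*136 = -5440)
1/((j - 917761)*z(8*14 - 14)) = 1/(-5440 - 917761*(-15805)) = -1/15805/(-923201) = -1/923201*(-1/15805) = 1/14591191805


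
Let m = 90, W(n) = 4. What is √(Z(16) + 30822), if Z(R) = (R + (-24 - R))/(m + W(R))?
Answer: 3*√7565026/47 ≈ 175.56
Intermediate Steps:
Z(R) = -12/47 (Z(R) = (R + (-24 - R))/(90 + 4) = -24/94 = -24*1/94 = -12/47)
√(Z(16) + 30822) = √(-12/47 + 30822) = √(1448622/47) = 3*√7565026/47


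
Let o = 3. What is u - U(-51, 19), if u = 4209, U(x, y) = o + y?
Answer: 4187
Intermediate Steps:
U(x, y) = 3 + y
u - U(-51, 19) = 4209 - (3 + 19) = 4209 - 1*22 = 4209 - 22 = 4187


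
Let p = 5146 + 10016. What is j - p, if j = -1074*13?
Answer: -29124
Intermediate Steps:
p = 15162
j = -13962
j - p = -13962 - 1*15162 = -13962 - 15162 = -29124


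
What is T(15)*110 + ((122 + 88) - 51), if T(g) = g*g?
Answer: 24909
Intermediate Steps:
T(g) = g**2
T(15)*110 + ((122 + 88) - 51) = 15**2*110 + ((122 + 88) - 51) = 225*110 + (210 - 51) = 24750 + 159 = 24909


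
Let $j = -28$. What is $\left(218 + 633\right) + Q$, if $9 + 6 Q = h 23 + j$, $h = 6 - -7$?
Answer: $\frac{2684}{3} \approx 894.67$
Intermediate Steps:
$h = 13$ ($h = 6 + 7 = 13$)
$Q = \frac{131}{3}$ ($Q = - \frac{3}{2} + \frac{13 \cdot 23 - 28}{6} = - \frac{3}{2} + \frac{299 - 28}{6} = - \frac{3}{2} + \frac{1}{6} \cdot 271 = - \frac{3}{2} + \frac{271}{6} = \frac{131}{3} \approx 43.667$)
$\left(218 + 633\right) + Q = \left(218 + 633\right) + \frac{131}{3} = 851 + \frac{131}{3} = \frac{2684}{3}$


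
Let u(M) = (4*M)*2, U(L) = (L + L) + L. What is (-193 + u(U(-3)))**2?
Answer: 70225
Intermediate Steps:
U(L) = 3*L (U(L) = 2*L + L = 3*L)
u(M) = 8*M
(-193 + u(U(-3)))**2 = (-193 + 8*(3*(-3)))**2 = (-193 + 8*(-9))**2 = (-193 - 72)**2 = (-265)**2 = 70225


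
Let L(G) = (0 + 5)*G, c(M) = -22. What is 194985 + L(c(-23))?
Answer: 194875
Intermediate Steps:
L(G) = 5*G
194985 + L(c(-23)) = 194985 + 5*(-22) = 194985 - 110 = 194875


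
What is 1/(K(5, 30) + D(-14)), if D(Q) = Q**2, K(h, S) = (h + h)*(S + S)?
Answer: 1/796 ≈ 0.0012563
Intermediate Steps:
K(h, S) = 4*S*h (K(h, S) = (2*h)*(2*S) = 4*S*h)
1/(K(5, 30) + D(-14)) = 1/(4*30*5 + (-14)**2) = 1/(600 + 196) = 1/796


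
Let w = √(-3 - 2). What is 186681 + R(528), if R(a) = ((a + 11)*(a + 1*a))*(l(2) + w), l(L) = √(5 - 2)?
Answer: 186681 + 569184*√3 + 569184*I*√5 ≈ 1.1725e+6 + 1.2727e+6*I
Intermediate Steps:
l(L) = √3
w = I*√5 (w = √(-5) = I*√5 ≈ 2.2361*I)
R(a) = 2*a*(11 + a)*(√3 + I*√5) (R(a) = ((a + 11)*(a + 1*a))*(√3 + I*√5) = ((11 + a)*(a + a))*(√3 + I*√5) = ((11 + a)*(2*a))*(√3 + I*√5) = (2*a*(11 + a))*(√3 + I*√5) = 2*a*(11 + a)*(√3 + I*√5))
186681 + R(528) = 186681 + 2*528*(11*√3 + 528*√3 + 11*I*√5 + I*528*√5) = 186681 + 2*528*(11*√3 + 528*√3 + 11*I*√5 + 528*I*√5) = 186681 + 2*528*(539*√3 + 539*I*√5) = 186681 + (569184*√3 + 569184*I*√5) = 186681 + 569184*√3 + 569184*I*√5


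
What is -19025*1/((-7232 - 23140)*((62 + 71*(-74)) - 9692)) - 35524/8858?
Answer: -8029517995901/2002159779792 ≈ -4.0104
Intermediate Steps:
-19025*1/((-7232 - 23140)*((62 + 71*(-74)) - 9692)) - 35524/8858 = -19025*(-1/(30372*((62 - 5254) - 9692))) - 35524*1/8858 = -19025*(-1/(30372*(-5192 - 9692))) - 17762/4429 = -19025/((-30372*(-14884))) - 17762/4429 = -19025/452056848 - 17762/4429 = -8029517995901/2002159779792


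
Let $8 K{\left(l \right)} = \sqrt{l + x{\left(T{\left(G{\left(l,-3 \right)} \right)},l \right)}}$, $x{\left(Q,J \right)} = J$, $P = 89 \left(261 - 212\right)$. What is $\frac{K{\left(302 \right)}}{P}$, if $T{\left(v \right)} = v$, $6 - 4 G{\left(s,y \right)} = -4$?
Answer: $\frac{\sqrt{151}}{17444} \approx 0.00070444$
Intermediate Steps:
$G{\left(s,y \right)} = \frac{5}{2}$ ($G{\left(s,y \right)} = \frac{3}{2} - -1 = \frac{3}{2} + 1 = \frac{5}{2}$)
$P = 4361$ ($P = 89 \cdot 49 = 4361$)
$K{\left(l \right)} = \frac{\sqrt{2} \sqrt{l}}{8}$ ($K{\left(l \right)} = \frac{\sqrt{l + l}}{8} = \frac{\sqrt{2 l}}{8} = \frac{\sqrt{2} \sqrt{l}}{8}$)
$\frac{K{\left(302 \right)}}{P} = \frac{\frac{1}{8} \sqrt{2} \sqrt{302}}{4361} = \frac{\sqrt{151}}{4} \cdot \frac{1}{4361} = \frac{\sqrt{151}}{17444}$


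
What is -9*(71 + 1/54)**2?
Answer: -14707225/324 ≈ -45393.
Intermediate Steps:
-9*(71 + 1/54)**2 = -9*(3835/54)**2 = -9*14707225/2916 = -14707225/324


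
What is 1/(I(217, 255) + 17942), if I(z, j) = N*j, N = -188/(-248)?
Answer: 62/1124389 ≈ 5.5141e-5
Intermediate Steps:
N = 47/62 (N = -188*(-1/248) = 47/62 ≈ 0.75806)
I(z, j) = 47*j/62
1/(I(217, 255) + 17942) = 1/((47/62)*255 + 17942) = 1/(11985/62 + 17942) = 1/(1124389/62) = 62/1124389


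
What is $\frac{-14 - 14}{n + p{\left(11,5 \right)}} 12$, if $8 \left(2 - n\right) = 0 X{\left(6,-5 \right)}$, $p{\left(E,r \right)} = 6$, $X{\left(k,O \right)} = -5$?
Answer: $-42$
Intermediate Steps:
$n = 2$ ($n = 2 - \frac{0 \left(-5\right)}{8} = 2 - 0 = 2 + 0 = 2$)
$\frac{-14 - 14}{n + p{\left(11,5 \right)}} 12 = \frac{-14 - 14}{2 + 6} \cdot 12 = \frac{1}{8} \left(-28\right) 12 = \left(- \frac{7}{2}\right) 12 = -42$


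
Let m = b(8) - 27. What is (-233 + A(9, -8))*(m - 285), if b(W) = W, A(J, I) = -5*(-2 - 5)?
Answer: 60192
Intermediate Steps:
A(J, I) = 35 (A(J, I) = -5*(-7) = 35)
m = -19 (m = 8 - 27 = -19)
(-233 + A(9, -8))*(m - 285) = (-233 + 35)*(-19 - 285) = -198*(-304) = 60192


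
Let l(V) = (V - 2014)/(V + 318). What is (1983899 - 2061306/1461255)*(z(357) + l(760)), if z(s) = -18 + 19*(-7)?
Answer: -7204932302525728/23867165 ≈ -3.0188e+8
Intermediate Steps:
z(s) = -151 (z(s) = -18 - 133 = -151)
l(V) = (-2014 + V)/(318 + V)
(1983899 - 2061306/1461255)*(z(357) + l(760)) = (1983899 - 2061306/1461255)*(-151 + (-2014 + 760)/(318 + 760)) = (1983899 - 2061306*1/1461255)*(-151 - 1254/1078) = (1983899 - 687102/487085)*(-151 + (1/1078)*(-1254)) = 966326757313*(-151 - 57/49)/487085 = (966326757313/487085)*(-7456/49) = -7204932302525728/23867165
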